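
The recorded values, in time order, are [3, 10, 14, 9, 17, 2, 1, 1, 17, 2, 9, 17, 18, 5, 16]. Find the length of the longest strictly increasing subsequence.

5

Track the smallest tail for each achievable length (strict):
3 → extends → [3]
10 → extends → [3, 10]
14 → extends → [3, 10, 14]
9 → replaces 10 → [3, 9, 14]
17 → extends → [3, 9, 14, 17]
2 → replaces 3 → [2, 9, 14, 17]
1 → replaces 2 → [1, 9, 14, 17]
1 → already a tail → [1, 9, 14, 17]
17 → already a tail → [1, 9, 14, 17]
2 → replaces 9 → [1, 2, 14, 17]
9 → replaces 14 → [1, 2, 9, 17]
17 → already a tail → [1, 2, 9, 17]
18 → extends → [1, 2, 9, 17, 18]
5 → replaces 9 → [1, 2, 5, 17, 18]
16 → replaces 17 → [1, 2, 5, 16, 18]
Five tails, so the longest strictly increasing subsequence has length 5 (e.g. 3, 10, 14, 17, 18).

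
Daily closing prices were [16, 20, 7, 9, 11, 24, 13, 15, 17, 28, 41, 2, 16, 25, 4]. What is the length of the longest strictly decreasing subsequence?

4

Negate each value so 'decreasing' becomes 'increasing', then run patience tails on the negated sequence:
-16 → extends → [-16]
-20 → replaces -16 → [-20]
-7 → extends → [-20, -7]
-9 → replaces -7 → [-20, -9]
-11 → replaces -9 → [-20, -11]
-24 → replaces -20 → [-24, -11]
-13 → replaces -11 → [-24, -13]
-15 → replaces -13 → [-24, -15]
-17 → replaces -15 → [-24, -17]
-28 → replaces -24 → [-28, -17]
-41 → replaces -28 → [-41, -17]
-2 → extends → [-41, -17, -2]
-16 → replaces -2 → [-41, -17, -16]
-25 → replaces -17 → [-41, -25, -16]
-4 → extends → [-41, -25, -16, -4]
Four tails, so the longest strictly decreasing subsequence of the original has length 4.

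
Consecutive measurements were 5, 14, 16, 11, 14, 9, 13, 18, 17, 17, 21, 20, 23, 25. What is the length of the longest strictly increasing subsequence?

Let dp[i] be the length of the longest such subsequence ending at index i:
i:      1  2  3  4  5  6  7  8  9 10 11 12 13 14
a[i]:   5 14 16 11 14  9 13 18 17 17 21 20 23 25
dp:     1  2  3  2  3  2  3  4  4  4  5  5  6  7
Maximum dp value is 7.

7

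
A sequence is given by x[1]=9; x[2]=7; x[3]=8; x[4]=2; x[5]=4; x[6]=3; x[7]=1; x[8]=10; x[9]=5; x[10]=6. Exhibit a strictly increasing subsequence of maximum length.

Patience tails give the LIS length; then backtrack through the dp parents:
9 → extends → [9]
7 → replaces 9 → [7]
8 → extends → [7, 8]
2 → replaces 7 → [2, 8]
4 → replaces 8 → [2, 4]
3 → replaces 4 → [2, 3]
1 → replaces 2 → [1, 3]
10 → extends → [1, 3, 10]
5 → replaces 10 → [1, 3, 5]
6 → extends → [1, 3, 5, 6]
Length 4; one witness is 2, 4, 5, 6.

2, 4, 5, 6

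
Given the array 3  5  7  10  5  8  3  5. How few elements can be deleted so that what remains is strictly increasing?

Fewest deletions = n − (longest strictly increasing subsequence).
Patience tails:
3 → extends → [3]
5 → extends → [3, 5]
7 → extends → [3, 5, 7]
10 → extends → [3, 5, 7, 10]
5 → already a tail → [3, 5, 7, 10]
8 → replaces 10 → [3, 5, 7, 8]
3 → already a tail → [3, 5, 7, 8]
5 → already a tail → [3, 5, 7, 8]
Longest strictly increasing subsequence has length 4, so deletions = 8 − 4 = 4.

4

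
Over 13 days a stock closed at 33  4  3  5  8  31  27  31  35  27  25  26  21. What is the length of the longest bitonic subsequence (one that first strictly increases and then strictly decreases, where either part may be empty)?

9

inc[i] = longest strictly increasing subsequence ending at i; dec[i] = longest strictly decreasing subsequence starting at i:
i:      1  2  3  4  5  6  7  8  9 10 11 12 13
a[i]:  33  4  3  5  8 31 27 31 35 27 25 26 21
inc:    1  1  1  2  3  4  4  5  6  4  4  5  4
dec:    5  2  1  1  1  4  3  4  4  3  2  2  1
Best peak at i=9 (value 35): inc=6, dec=4, length 6+4−1 = 9.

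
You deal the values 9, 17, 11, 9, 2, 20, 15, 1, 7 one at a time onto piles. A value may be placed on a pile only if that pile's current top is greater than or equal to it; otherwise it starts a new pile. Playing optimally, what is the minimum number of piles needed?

3

Place each on the leftmost legal pile:
9 → new pile 1 (tops now [9])
17 → new pile 2 (tops now [9, 17])
11 → pile 2 (tops now [9, 11])
9 → pile 1 (tops now [9, 11])
2 → pile 1 (tops now [2, 11])
20 → new pile 3 (tops now [2, 11, 20])
15 → pile 3 (tops now [2, 11, 15])
1 → pile 1 (tops now [1, 11, 15])
7 → pile 2 (tops now [1, 7, 15])
Three piles.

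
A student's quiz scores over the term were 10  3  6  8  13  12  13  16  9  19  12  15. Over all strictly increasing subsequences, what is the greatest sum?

77

Let S[i] be the best sum of a strictly increasing subsequence ending at i:
i:      1  2  3  4  5  6  7  8  9 10 11 12
a[i]:  10  3  6  8 13 12 13 16  9 19 12 15
S:     10  3  9 17 30 29 42 58 26 77 38 57
Maximum is 77 (e.g. 3 + 6 + 8 + 12 + 13 + 16 + 19).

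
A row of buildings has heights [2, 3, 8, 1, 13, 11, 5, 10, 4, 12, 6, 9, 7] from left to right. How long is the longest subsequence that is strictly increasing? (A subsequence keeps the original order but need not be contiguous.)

5

Let dp[i] be the length of the longest such subsequence ending at index i:
i:      1  2  3  4  5  6  7  8  9 10 11 12 13
a[i]:   2  3  8  1 13 11  5 10  4 12  6  9  7
dp:     1  2  3  1  4  4  3  4  3  5  4  5  5
Maximum dp value is 5.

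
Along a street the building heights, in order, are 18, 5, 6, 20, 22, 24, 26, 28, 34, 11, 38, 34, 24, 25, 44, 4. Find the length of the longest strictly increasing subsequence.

10

Let dp[i] be the length of the longest such subsequence ending at index i:
i:      1  2  3  4  5  6  7  8  9 10 11 12 13 14 15 16
a[i]:  18  5  6 20 22 24 26 28 34 11 38 34 24 25 44  4
dp:     1  1  2  3  4  5  6  7  8  3  9  8  5  6 10  1
Maximum dp value is 10.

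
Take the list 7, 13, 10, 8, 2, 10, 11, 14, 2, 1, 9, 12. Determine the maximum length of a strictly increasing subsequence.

5

Track the smallest tail for each achievable length (strict):
7 → extends → [7]
13 → extends → [7, 13]
10 → replaces 13 → [7, 10]
8 → replaces 10 → [7, 8]
2 → replaces 7 → [2, 8]
10 → extends → [2, 8, 10]
11 → extends → [2, 8, 10, 11]
14 → extends → [2, 8, 10, 11, 14]
2 → already a tail → [2, 8, 10, 11, 14]
1 → replaces 2 → [1, 8, 10, 11, 14]
9 → replaces 10 → [1, 8, 9, 11, 14]
12 → replaces 14 → [1, 8, 9, 11, 12]
Five tails, so the longest strictly increasing subsequence has length 5 (e.g. 7, 8, 10, 11, 14).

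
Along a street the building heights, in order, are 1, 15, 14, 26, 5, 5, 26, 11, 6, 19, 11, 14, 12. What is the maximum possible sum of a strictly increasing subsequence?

Let S[i] be the best sum of a strictly increasing subsequence ending at i:
i:      1  2  3  4  5  6  7  8  9 10 11 12 13
a[i]:   1 15 14 26  5  5 26 11  6 19 11 14 12
S:      1 16 15 42  6  6 42 17 12 36 23 37 35
Maximum is 42 (e.g. 1 + 15 + 26).

42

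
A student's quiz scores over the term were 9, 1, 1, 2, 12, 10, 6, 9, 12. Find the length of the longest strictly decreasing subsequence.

3

Negate each value so 'decreasing' becomes 'increasing', then run patience tails on the negated sequence:
-9 → extends → [-9]
-1 → extends → [-9, -1]
-1 → already a tail → [-9, -1]
-2 → replaces -1 → [-9, -2]
-12 → replaces -9 → [-12, -2]
-10 → replaces -2 → [-12, -10]
-6 → extends → [-12, -10, -6]
-9 → replaces -6 → [-12, -10, -9]
-12 → already a tail → [-12, -10, -9]
Three tails, so the longest strictly decreasing subsequence of the original has length 3.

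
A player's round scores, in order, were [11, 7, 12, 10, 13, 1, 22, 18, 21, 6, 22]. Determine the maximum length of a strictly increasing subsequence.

Let dp[i] be the length of the longest such subsequence ending at index i:
i:      1  2  3  4  5  6  7  8  9 10 11
a[i]:  11  7 12 10 13  1 22 18 21  6 22
dp:     1  1  2  2  3  1  4  4  5  2  6
Maximum dp value is 6.

6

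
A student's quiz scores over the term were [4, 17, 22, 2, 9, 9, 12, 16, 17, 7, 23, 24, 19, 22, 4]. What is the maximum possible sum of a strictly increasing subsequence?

Let S[i] be the best sum of a strictly increasing subsequence ending at i:
i:       1   2   3   4   5   6   7   8   9  10  11  12  13  14  15
a[i]:    4  17  22   2   9   9  12  16  17   7  23  24  19  22   4
S:       4  21  43   2  13  13  25  41  58  11  81 105  77  99   6
Maximum is 105 (e.g. 4 + 9 + 12 + 16 + 17 + 23 + 24).

105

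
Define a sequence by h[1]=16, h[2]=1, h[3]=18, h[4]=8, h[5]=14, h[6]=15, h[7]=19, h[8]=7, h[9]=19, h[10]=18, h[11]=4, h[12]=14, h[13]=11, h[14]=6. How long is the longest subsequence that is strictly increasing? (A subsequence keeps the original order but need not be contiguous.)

5

Track the smallest tail for each achievable length (strict):
16 → extends → [16]
1 → replaces 16 → [1]
18 → extends → [1, 18]
8 → replaces 18 → [1, 8]
14 → extends → [1, 8, 14]
15 → extends → [1, 8, 14, 15]
19 → extends → [1, 8, 14, 15, 19]
7 → replaces 8 → [1, 7, 14, 15, 19]
19 → already a tail → [1, 7, 14, 15, 19]
18 → replaces 19 → [1, 7, 14, 15, 18]
4 → replaces 7 → [1, 4, 14, 15, 18]
14 → already a tail → [1, 4, 14, 15, 18]
11 → replaces 14 → [1, 4, 11, 15, 18]
6 → replaces 11 → [1, 4, 6, 15, 18]
Five tails, so the longest strictly increasing subsequence has length 5 (e.g. 1, 8, 14, 15, 19).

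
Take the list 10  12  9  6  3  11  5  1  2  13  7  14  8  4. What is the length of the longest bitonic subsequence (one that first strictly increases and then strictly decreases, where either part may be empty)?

6

inc[i] = longest strictly increasing subsequence ending at i; dec[i] = longest strictly decreasing subsequence starting at i:
i:      1  2  3  4  5  6  7  8  9 10 11 12 13 14
a[i]:  10 12  9  6  3 11  5  1  2 13  7 14  8  4
inc:    1  2  1  1  1  2  2  1  2  3  3  4  4  3
dec:    5  5  4  3  2  3  2  1  1  3  2  3  2  1
Best peak at i=2 (value 12): inc=2, dec=5, length 2+5−1 = 6.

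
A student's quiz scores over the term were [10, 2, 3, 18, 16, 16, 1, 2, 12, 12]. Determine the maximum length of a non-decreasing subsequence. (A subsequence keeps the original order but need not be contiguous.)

4

Track the smallest tail for each achievable length (allowing ties):
10 → extends → [10]
2 → replaces 10 → [2]
3 → extends → [2, 3]
18 → extends → [2, 3, 18]
16 → replaces 18 → [2, 3, 16]
16 → extends → [2, 3, 16, 16]
1 → replaces 2 → [1, 3, 16, 16]
2 → replaces 3 → [1, 2, 16, 16]
12 → replaces 16 → [1, 2, 12, 16]
12 → replaces 16 → [1, 2, 12, 12]
Four tails, so the longest non-decreasing subsequence has length 4 (e.g. 2, 3, 16, 16).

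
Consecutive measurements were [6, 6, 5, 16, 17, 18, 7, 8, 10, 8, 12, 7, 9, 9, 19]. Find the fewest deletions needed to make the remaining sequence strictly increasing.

9

Fewest deletions = n − (longest strictly increasing subsequence).
i:      1  2  3  4  5  6  7  8  9 10 11 12 13 14 15
a[i]:   6  6  5 16 17 18  7  8 10  8 12  7  9  9 19
dp:     1  1  1  2  3  4  2  3  4  3  5  2  4  4  6
max dp = 6, so deletions = 15 − 6 = 9.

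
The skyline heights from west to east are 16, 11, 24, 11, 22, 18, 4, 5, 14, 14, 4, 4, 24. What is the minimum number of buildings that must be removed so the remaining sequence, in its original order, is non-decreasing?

Fewest deletions = n − (longest non-decreasing subsequence).
Patience tails:
16 → extends → [16]
11 → replaces 16 → [11]
24 → extends → [11, 24]
11 → replaces 24 → [11, 11]
22 → extends → [11, 11, 22]
18 → replaces 22 → [11, 11, 18]
4 → replaces 11 → [4, 11, 18]
5 → replaces 11 → [4, 5, 18]
14 → replaces 18 → [4, 5, 14]
14 → extends → [4, 5, 14, 14]
4 → replaces 5 → [4, 4, 14, 14]
4 → replaces 14 → [4, 4, 4, 14]
24 → extends → [4, 4, 4, 14, 24]
Longest non-decreasing subsequence has length 5, so deletions = 13 − 5 = 8.

8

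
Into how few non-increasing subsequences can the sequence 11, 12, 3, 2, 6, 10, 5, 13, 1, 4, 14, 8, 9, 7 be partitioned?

Place each on the leftmost legal pile:
11 → new pile 1 (tops now [11])
12 → new pile 2 (tops now [11, 12])
3 → pile 1 (tops now [3, 12])
2 → pile 1 (tops now [2, 12])
6 → pile 2 (tops now [2, 6])
10 → new pile 3 (tops now [2, 6, 10])
5 → pile 2 (tops now [2, 5, 10])
13 → new pile 4 (tops now [2, 5, 10, 13])
1 → pile 1 (tops now [1, 5, 10, 13])
4 → pile 2 (tops now [1, 4, 10, 13])
14 → new pile 5 (tops now [1, 4, 10, 13, 14])
8 → pile 3 (tops now [1, 4, 8, 13, 14])
9 → pile 4 (tops now [1, 4, 8, 9, 14])
7 → pile 3 (tops now [1, 4, 7, 9, 14])
Five piles.

5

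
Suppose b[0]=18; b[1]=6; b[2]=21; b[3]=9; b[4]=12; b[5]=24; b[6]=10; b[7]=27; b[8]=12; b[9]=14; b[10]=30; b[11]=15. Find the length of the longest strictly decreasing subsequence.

3

Negate each value so 'decreasing' becomes 'increasing', then run patience tails on the negated sequence:
-18 → extends → [-18]
-6 → extends → [-18, -6]
-21 → replaces -18 → [-21, -6]
-9 → replaces -6 → [-21, -9]
-12 → replaces -9 → [-21, -12]
-24 → replaces -21 → [-24, -12]
-10 → extends → [-24, -12, -10]
-27 → replaces -24 → [-27, -12, -10]
-12 → already a tail → [-27, -12, -10]
-14 → replaces -12 → [-27, -14, -10]
-30 → replaces -27 → [-30, -14, -10]
-15 → replaces -14 → [-30, -15, -10]
Three tails, so the longest strictly decreasing subsequence of the original has length 3.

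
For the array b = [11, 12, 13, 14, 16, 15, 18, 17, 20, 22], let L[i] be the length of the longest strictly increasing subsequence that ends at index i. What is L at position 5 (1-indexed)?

dp[i] = 1 + max{dp[j] : j<i, b[j]<b[i]} (or 1 if no such j):
i:      1  2  3  4  5  6  7  8  9 10
b[i]:  11 12 13 14 16 15 18 17 20 22
dp:     1  2  3  4  5  5  6  6  7  8
At index 5 the value is 5.

5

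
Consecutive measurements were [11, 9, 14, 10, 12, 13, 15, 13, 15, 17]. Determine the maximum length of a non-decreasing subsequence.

Track the smallest tail for each achievable length (allowing ties):
11 → extends → [11]
9 → replaces 11 → [9]
14 → extends → [9, 14]
10 → replaces 14 → [9, 10]
12 → extends → [9, 10, 12]
13 → extends → [9, 10, 12, 13]
15 → extends → [9, 10, 12, 13, 15]
13 → replaces 15 → [9, 10, 12, 13, 13]
15 → extends → [9, 10, 12, 13, 13, 15]
17 → extends → [9, 10, 12, 13, 13, 15, 17]
Seven tails, so the longest non-decreasing subsequence has length 7 (e.g. 9, 10, 12, 13, 15, 15, 17).

7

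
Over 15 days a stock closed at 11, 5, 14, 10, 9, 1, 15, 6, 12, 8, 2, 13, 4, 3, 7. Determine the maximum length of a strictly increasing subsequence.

4

Let dp[i] be the length of the longest such subsequence ending at index i:
i:      1  2  3  4  5  6  7  8  9 10 11 12 13 14 15
a[i]:  11  5 14 10  9  1 15  6 12  8  2 13  4  3  7
dp:     1  1  2  2  2  1  3  2  3  3  2  4  3  3  4
Maximum dp value is 4.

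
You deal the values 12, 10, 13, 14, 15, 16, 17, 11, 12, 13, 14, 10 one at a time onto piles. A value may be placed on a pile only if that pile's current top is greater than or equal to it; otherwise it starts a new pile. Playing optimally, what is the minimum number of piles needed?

6

Place each on the leftmost legal pile:
12 → new pile 1 (tops now [12])
10 → pile 1 (tops now [10])
13 → new pile 2 (tops now [10, 13])
14 → new pile 3 (tops now [10, 13, 14])
15 → new pile 4 (tops now [10, 13, 14, 15])
16 → new pile 5 (tops now [10, 13, 14, 15, 16])
17 → new pile 6 (tops now [10, 13, 14, 15, 16, 17])
11 → pile 2 (tops now [10, 11, 14, 15, 16, 17])
12 → pile 3 (tops now [10, 11, 12, 15, 16, 17])
13 → pile 4 (tops now [10, 11, 12, 13, 16, 17])
14 → pile 5 (tops now [10, 11, 12, 13, 14, 17])
10 → pile 1 (tops now [10, 11, 12, 13, 14, 17])
Six piles.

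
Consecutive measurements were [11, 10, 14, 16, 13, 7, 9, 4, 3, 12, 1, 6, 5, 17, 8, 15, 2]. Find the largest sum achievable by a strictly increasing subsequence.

58

Let S[i] be the best sum of a strictly increasing subsequence ending at i:
i:      1  2  3  4  5  6  7  8  9 10 11 12 13 14 15 16 17
a[i]:  11 10 14 16 13  7  9  4  3 12  1  6  5 17  8 15  2
S:     11 10 25 41 24  7 16  4  3 28  1 10  9 58 18 43  3
Maximum is 58 (e.g. 11 + 14 + 16 + 17).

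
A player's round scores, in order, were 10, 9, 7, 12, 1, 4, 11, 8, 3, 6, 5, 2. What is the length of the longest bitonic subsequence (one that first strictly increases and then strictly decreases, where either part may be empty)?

7

inc[i] = longest strictly increasing subsequence ending at i; dec[i] = longest strictly decreasing subsequence starting at i:
i:      1  2  3  4  5  6  7  8  9 10 11 12
a[i]:  10  9  7 12  1  4 11  8  3  6  5  2
inc:    1  1  1  2  1  2  3  3  2  3  3  2
dec:    6  5  4  6  1  3  5  4  2  3  2  1
Best peak at i=4 (value 12): inc=2, dec=6, length 2+6−1 = 7.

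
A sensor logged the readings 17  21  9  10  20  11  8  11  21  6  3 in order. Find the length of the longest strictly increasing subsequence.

Track the smallest tail for each achievable length (strict):
17 → extends → [17]
21 → extends → [17, 21]
9 → replaces 17 → [9, 21]
10 → replaces 21 → [9, 10]
20 → extends → [9, 10, 20]
11 → replaces 20 → [9, 10, 11]
8 → replaces 9 → [8, 10, 11]
11 → already a tail → [8, 10, 11]
21 → extends → [8, 10, 11, 21]
6 → replaces 8 → [6, 10, 11, 21]
3 → replaces 6 → [3, 10, 11, 21]
Four tails, so the longest strictly increasing subsequence has length 4 (e.g. 9, 10, 20, 21).

4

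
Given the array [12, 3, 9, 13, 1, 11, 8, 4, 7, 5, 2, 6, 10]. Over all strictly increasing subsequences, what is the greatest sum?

28

Let S[i] be the best sum of a strictly increasing subsequence ending at i:
i:      1  2  3  4  5  6  7  8  9 10 11 12 13
a[i]:  12  3  9 13  1 11  8  4  7  5  2  6 10
S:     12  3 12 25  1 23 11  7 14 12  3 18 28
Maximum is 28 (e.g. 3 + 4 + 5 + 6 + 10).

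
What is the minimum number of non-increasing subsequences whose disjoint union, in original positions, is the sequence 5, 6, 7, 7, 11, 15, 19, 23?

7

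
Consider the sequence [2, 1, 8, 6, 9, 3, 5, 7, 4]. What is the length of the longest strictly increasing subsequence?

4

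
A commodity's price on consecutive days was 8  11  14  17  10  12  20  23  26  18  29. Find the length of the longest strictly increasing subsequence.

8

Let dp[i] be the length of the longest such subsequence ending at index i:
i:      1  2  3  4  5  6  7  8  9 10 11
a[i]:   8 11 14 17 10 12 20 23 26 18 29
dp:     1  2  3  4  2  3  5  6  7  5  8
Maximum dp value is 8.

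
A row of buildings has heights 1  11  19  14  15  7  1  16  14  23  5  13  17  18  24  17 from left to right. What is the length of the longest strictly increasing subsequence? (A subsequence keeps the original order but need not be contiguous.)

8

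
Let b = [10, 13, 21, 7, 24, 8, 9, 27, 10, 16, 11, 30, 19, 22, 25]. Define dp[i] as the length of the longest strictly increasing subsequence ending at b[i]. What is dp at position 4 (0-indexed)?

4

dp[i] = 1 + max{dp[j] : j<i, b[j]<b[i]} (or 1 if no such j):
i:      0  1  2  3  4  5  6  7  8  9 10 11 12 13 14
b[i]:  10 13 21  7 24  8  9 27 10 16 11 30 19 22 25
dp:     1  2  3  1  4  2  3  5  4  5  5  6  6  7  8
At index 4 the value is 4.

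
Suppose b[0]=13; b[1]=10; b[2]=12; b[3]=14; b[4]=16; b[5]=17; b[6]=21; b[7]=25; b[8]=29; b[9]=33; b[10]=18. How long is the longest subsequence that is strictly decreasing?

Negate each value so 'decreasing' becomes 'increasing', then run patience tails on the negated sequence:
-13 → extends → [-13]
-10 → extends → [-13, -10]
-12 → replaces -10 → [-13, -12]
-14 → replaces -13 → [-14, -12]
-16 → replaces -14 → [-16, -12]
-17 → replaces -16 → [-17, -12]
-21 → replaces -17 → [-21, -12]
-25 → replaces -21 → [-25, -12]
-29 → replaces -25 → [-29, -12]
-33 → replaces -29 → [-33, -12]
-18 → replaces -12 → [-33, -18]
Two tails, so the longest strictly decreasing subsequence of the original has length 2.

2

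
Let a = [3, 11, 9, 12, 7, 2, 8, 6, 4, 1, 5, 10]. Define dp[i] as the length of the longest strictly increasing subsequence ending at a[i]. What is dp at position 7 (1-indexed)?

dp[i] = 1 + max{dp[j] : j<i, a[j]<a[i]} (or 1 if no such j):
i:      1  2  3  4  5  6  7  8  9 10 11 12
a[i]:   3 11  9 12  7  2  8  6  4  1  5 10
dp:     1  2  2  3  2  1  3  2  2  1  3  4
At index 7 the value is 3.

3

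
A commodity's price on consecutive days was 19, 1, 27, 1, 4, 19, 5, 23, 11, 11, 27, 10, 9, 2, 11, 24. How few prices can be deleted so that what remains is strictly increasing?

10

Fewest deletions = n − (longest strictly increasing subsequence).
i:      1  2  3  4  5  6  7  8  9 10 11 12 13 14 15 16
a[i]:  19  1 27  1  4 19  5 23 11 11 27 10  9  2 11 24
dp:     1  1  2  1  2  3  3  4  4  4  5  4  4  2  5  6
max dp = 6, so deletions = 16 − 6 = 10.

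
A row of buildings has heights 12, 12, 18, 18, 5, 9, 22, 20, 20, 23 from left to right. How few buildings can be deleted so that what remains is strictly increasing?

Fewest deletions = n − (longest strictly increasing subsequence).
i:      1  2  3  4  5  6  7  8  9 10
a[i]:  12 12 18 18  5  9 22 20 20 23
dp:     1  1  2  2  1  2  3  3  3  4
max dp = 4, so deletions = 10 − 4 = 6.

6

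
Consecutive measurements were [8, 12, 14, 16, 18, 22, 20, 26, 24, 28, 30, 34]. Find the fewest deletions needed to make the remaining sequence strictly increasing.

2

Fewest deletions = n − (longest strictly increasing subsequence).
Patience tails:
8 → extends → [8]
12 → extends → [8, 12]
14 → extends → [8, 12, 14]
16 → extends → [8, 12, 14, 16]
18 → extends → [8, 12, 14, 16, 18]
22 → extends → [8, 12, 14, 16, 18, 22]
20 → replaces 22 → [8, 12, 14, 16, 18, 20]
26 → extends → [8, 12, 14, 16, 18, 20, 26]
24 → replaces 26 → [8, 12, 14, 16, 18, 20, 24]
28 → extends → [8, 12, 14, 16, 18, 20, 24, 28]
30 → extends → [8, 12, 14, 16, 18, 20, 24, 28, 30]
34 → extends → [8, 12, 14, 16, 18, 20, 24, 28, 30, 34]
Longest strictly increasing subsequence has length 10, so deletions = 12 − 10 = 2.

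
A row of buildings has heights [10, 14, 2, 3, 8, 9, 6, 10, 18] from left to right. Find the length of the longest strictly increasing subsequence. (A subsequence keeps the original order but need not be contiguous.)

Track the smallest tail for each achievable length (strict):
10 → extends → [10]
14 → extends → [10, 14]
2 → replaces 10 → [2, 14]
3 → replaces 14 → [2, 3]
8 → extends → [2, 3, 8]
9 → extends → [2, 3, 8, 9]
6 → replaces 8 → [2, 3, 6, 9]
10 → extends → [2, 3, 6, 9, 10]
18 → extends → [2, 3, 6, 9, 10, 18]
Six tails, so the longest strictly increasing subsequence has length 6 (e.g. 2, 3, 8, 9, 10, 18).

6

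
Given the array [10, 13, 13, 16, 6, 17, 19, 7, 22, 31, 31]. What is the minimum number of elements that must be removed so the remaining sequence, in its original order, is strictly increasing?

4

Fewest deletions = n − (longest strictly increasing subsequence).
Patience tails:
10 → extends → [10]
13 → extends → [10, 13]
13 → already a tail → [10, 13]
16 → extends → [10, 13, 16]
6 → replaces 10 → [6, 13, 16]
17 → extends → [6, 13, 16, 17]
19 → extends → [6, 13, 16, 17, 19]
7 → replaces 13 → [6, 7, 16, 17, 19]
22 → extends → [6, 7, 16, 17, 19, 22]
31 → extends → [6, 7, 16, 17, 19, 22, 31]
31 → already a tail → [6, 7, 16, 17, 19, 22, 31]
Longest strictly increasing subsequence has length 7, so deletions = 11 − 7 = 4.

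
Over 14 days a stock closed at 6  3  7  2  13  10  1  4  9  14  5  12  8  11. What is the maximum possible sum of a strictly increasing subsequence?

40

Let S[i] be the best sum of a strictly increasing subsequence ending at i:
i:      1  2  3  4  5  6  7  8  9 10 11 12 13 14
a[i]:   6  3  7  2 13 10  1  4  9 14  5 12  8 11
S:      6  3 13  2 26 23  1  7 22 40 12 35 21 34
Maximum is 40 (e.g. 6 + 7 + 13 + 14).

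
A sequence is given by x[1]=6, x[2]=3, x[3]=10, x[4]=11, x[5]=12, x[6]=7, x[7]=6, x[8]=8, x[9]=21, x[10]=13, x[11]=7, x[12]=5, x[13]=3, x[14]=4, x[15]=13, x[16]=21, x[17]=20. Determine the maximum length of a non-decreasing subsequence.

Let dp[i] be the length of the longest such subsequence ending at index i:
i:      1  2  3  4  5  6  7  8  9 10 11 12 13 14 15 16 17
x[i]:   6  3 10 11 12  7  6  8 21 13  7  5  3  4 13 21 20
dp:     1  1  2  3  4  2  2  3  5  5  3  2  2  3  6  7  7
Maximum dp value is 7.

7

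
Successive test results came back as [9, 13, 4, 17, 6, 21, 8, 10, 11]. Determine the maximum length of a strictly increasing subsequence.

5

Let dp[i] be the length of the longest such subsequence ending at index i:
i:      1  2  3  4  5  6  7  8  9
a[i]:   9 13  4 17  6 21  8 10 11
dp:     1  2  1  3  2  4  3  4  5
Maximum dp value is 5.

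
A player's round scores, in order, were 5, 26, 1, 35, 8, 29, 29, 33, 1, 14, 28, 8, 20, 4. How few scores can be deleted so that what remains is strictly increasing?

10

Fewest deletions = n − (longest strictly increasing subsequence).
Patience tails:
5 → extends → [5]
26 → extends → [5, 26]
1 → replaces 5 → [1, 26]
35 → extends → [1, 26, 35]
8 → replaces 26 → [1, 8, 35]
29 → replaces 35 → [1, 8, 29]
29 → already a tail → [1, 8, 29]
33 → extends → [1, 8, 29, 33]
1 → already a tail → [1, 8, 29, 33]
14 → replaces 29 → [1, 8, 14, 33]
28 → replaces 33 → [1, 8, 14, 28]
8 → already a tail → [1, 8, 14, 28]
20 → replaces 28 → [1, 8, 14, 20]
4 → replaces 8 → [1, 4, 14, 20]
Longest strictly increasing subsequence has length 4, so deletions = 14 − 4 = 10.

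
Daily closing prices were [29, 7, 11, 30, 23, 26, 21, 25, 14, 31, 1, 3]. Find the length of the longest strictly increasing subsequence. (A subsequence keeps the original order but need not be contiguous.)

5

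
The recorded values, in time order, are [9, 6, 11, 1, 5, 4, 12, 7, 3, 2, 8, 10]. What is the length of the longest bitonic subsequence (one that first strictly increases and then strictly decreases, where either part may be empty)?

inc[i] = longest strictly increasing subsequence ending at i; dec[i] = longest strictly decreasing subsequence starting at i:
i:      1  2  3  4  5  6  7  8  9 10 11 12
a[i]:   9  6 11  1  5  4 12  7  3  2  8 10
inc:    1  1  2  1  2  2  3  3  2  2  4  5
dec:    6  5  5  1  4  3  4  3  2  1  1  1
Best peak at i=1 (value 9): inc=1, dec=6, length 1+6−1 = 6.

6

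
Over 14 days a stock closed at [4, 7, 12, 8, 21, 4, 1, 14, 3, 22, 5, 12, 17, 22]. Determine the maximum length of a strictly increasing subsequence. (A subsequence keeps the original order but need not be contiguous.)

6

Track the smallest tail for each achievable length (strict):
4 → extends → [4]
7 → extends → [4, 7]
12 → extends → [4, 7, 12]
8 → replaces 12 → [4, 7, 8]
21 → extends → [4, 7, 8, 21]
4 → already a tail → [4, 7, 8, 21]
1 → replaces 4 → [1, 7, 8, 21]
14 → replaces 21 → [1, 7, 8, 14]
3 → replaces 7 → [1, 3, 8, 14]
22 → extends → [1, 3, 8, 14, 22]
5 → replaces 8 → [1, 3, 5, 14, 22]
12 → replaces 14 → [1, 3, 5, 12, 22]
17 → replaces 22 → [1, 3, 5, 12, 17]
22 → extends → [1, 3, 5, 12, 17, 22]
Six tails, so the longest strictly increasing subsequence has length 6 (e.g. 4, 7, 12, 14, 17, 22).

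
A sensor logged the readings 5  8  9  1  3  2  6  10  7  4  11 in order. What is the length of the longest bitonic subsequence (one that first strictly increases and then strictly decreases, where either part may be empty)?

inc[i] = longest strictly increasing subsequence ending at i; dec[i] = longest strictly decreasing subsequence starting at i:
i:      1  2  3  4  5  6  7  8  9 10 11
a[i]:   5  8  9  1  3  2  6 10  7  4 11
inc:    1  2  3  1  2  2  3  4  4  3  5
dec:    3  3  3  1  2  1  2  3  2  1  1
Best peak at i=8 (value 10): inc=4, dec=3, length 4+3−1 = 6.

6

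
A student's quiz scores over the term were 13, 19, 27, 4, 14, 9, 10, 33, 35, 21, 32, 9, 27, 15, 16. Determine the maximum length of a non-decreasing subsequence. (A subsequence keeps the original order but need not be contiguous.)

Track the smallest tail for each achievable length (allowing ties):
13 → extends → [13]
19 → extends → [13, 19]
27 → extends → [13, 19, 27]
4 → replaces 13 → [4, 19, 27]
14 → replaces 19 → [4, 14, 27]
9 → replaces 14 → [4, 9, 27]
10 → replaces 27 → [4, 9, 10]
33 → extends → [4, 9, 10, 33]
35 → extends → [4, 9, 10, 33, 35]
21 → replaces 33 → [4, 9, 10, 21, 35]
32 → replaces 35 → [4, 9, 10, 21, 32]
9 → replaces 10 → [4, 9, 9, 21, 32]
27 → replaces 32 → [4, 9, 9, 21, 27]
15 → replaces 21 → [4, 9, 9, 15, 27]
16 → replaces 27 → [4, 9, 9, 15, 16]
Five tails, so the longest non-decreasing subsequence has length 5 (e.g. 13, 19, 27, 33, 35).

5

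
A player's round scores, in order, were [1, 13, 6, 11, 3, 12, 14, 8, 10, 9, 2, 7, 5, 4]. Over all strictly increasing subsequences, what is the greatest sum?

Let S[i] be the best sum of a strictly increasing subsequence ending at i:
i:      1  2  3  4  5  6  7  8  9 10 11 12 13 14
a[i]:   1 13  6 11  3 12 14  8 10  9  2  7  5  4
S:      1 14  7 18  4 30 44 15 25 24  3 14  9  8
Maximum is 44 (e.g. 1 + 6 + 11 + 12 + 14).

44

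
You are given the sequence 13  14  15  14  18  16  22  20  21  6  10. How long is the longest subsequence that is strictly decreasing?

Negate each value so 'decreasing' becomes 'increasing', then run patience tails on the negated sequence:
-13 → extends → [-13]
-14 → replaces -13 → [-14]
-15 → replaces -14 → [-15]
-14 → extends → [-15, -14]
-18 → replaces -15 → [-18, -14]
-16 → replaces -14 → [-18, -16]
-22 → replaces -18 → [-22, -16]
-20 → replaces -16 → [-22, -20]
-21 → replaces -20 → [-22, -21]
-6 → extends → [-22, -21, -6]
-10 → replaces -6 → [-22, -21, -10]
Three tails, so the longest strictly decreasing subsequence of the original has length 3.

3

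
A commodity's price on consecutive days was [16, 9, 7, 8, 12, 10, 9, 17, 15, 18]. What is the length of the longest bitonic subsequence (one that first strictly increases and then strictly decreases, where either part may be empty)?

5

inc[i] = longest strictly increasing subsequence ending at i; dec[i] = longest strictly decreasing subsequence starting at i:
i:      1  2  3  4  5  6  7  8  9 10
a[i]:  16  9  7  8 12 10  9 17 15 18
inc:    1  1  1  2  3  3  3  4  4  5
dec:    4  2  1  1  3  2  1  2  1  1
Best peak at i=5 (value 12): inc=3, dec=3, length 3+3−1 = 5.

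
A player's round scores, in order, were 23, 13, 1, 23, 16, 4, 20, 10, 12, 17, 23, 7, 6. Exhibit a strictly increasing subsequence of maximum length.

Patience tails give the LIS length; then backtrack through the dp parents:
23 → extends → [23]
13 → replaces 23 → [13]
1 → replaces 13 → [1]
23 → extends → [1, 23]
16 → replaces 23 → [1, 16]
4 → replaces 16 → [1, 4]
20 → extends → [1, 4, 20]
10 → replaces 20 → [1, 4, 10]
12 → extends → [1, 4, 10, 12]
17 → extends → [1, 4, 10, 12, 17]
23 → extends → [1, 4, 10, 12, 17, 23]
7 → replaces 10 → [1, 4, 7, 12, 17, 23]
6 → replaces 7 → [1, 4, 6, 12, 17, 23]
Length 6; one witness is 1, 4, 10, 12, 17, 23.

1, 4, 10, 12, 17, 23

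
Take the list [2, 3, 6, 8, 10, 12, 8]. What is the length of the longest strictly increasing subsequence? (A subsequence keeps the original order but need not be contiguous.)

6

Let dp[i] be the length of the longest such subsequence ending at index i:
i:      1  2  3  4  5  6  7
a[i]:   2  3  6  8 10 12  8
dp:     1  2  3  4  5  6  4
Maximum dp value is 6.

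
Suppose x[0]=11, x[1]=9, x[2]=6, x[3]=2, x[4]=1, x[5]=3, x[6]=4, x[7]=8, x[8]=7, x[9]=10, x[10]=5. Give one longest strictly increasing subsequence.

2, 3, 4, 8, 10

Patience tails give the LIS length; then backtrack through the dp parents:
11 → extends → [11]
9 → replaces 11 → [9]
6 → replaces 9 → [6]
2 → replaces 6 → [2]
1 → replaces 2 → [1]
3 → extends → [1, 3]
4 → extends → [1, 3, 4]
8 → extends → [1, 3, 4, 8]
7 → replaces 8 → [1, 3, 4, 7]
10 → extends → [1, 3, 4, 7, 10]
5 → replaces 7 → [1, 3, 4, 5, 10]
Length 5; one witness is 2, 3, 4, 8, 10.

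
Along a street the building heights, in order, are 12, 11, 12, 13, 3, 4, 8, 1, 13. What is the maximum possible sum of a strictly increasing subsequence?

Let S[i] be the best sum of a strictly increasing subsequence ending at i:
i:      1  2  3  4  5  6  7  8  9
a[i]:  12 11 12 13  3  4  8  1 13
S:     12 11 23 36  3  7 15  1 36
Maximum is 36 (e.g. 11 + 12 + 13).

36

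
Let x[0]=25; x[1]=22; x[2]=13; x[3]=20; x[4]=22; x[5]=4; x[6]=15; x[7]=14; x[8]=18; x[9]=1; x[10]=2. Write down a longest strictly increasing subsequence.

Patience tails give the LIS length; then backtrack through the dp parents:
25 → extends → [25]
22 → replaces 25 → [22]
13 → replaces 22 → [13]
20 → extends → [13, 20]
22 → extends → [13, 20, 22]
4 → replaces 13 → [4, 20, 22]
15 → replaces 20 → [4, 15, 22]
14 → replaces 15 → [4, 14, 22]
18 → replaces 22 → [4, 14, 18]
1 → replaces 4 → [1, 14, 18]
2 → replaces 14 → [1, 2, 18]
Length 3; one witness is 13, 20, 22.

13, 20, 22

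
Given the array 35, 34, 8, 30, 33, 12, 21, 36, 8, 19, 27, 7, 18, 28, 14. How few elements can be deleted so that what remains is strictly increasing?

10

Fewest deletions = n − (longest strictly increasing subsequence).
Patience tails:
35 → extends → [35]
34 → replaces 35 → [34]
8 → replaces 34 → [8]
30 → extends → [8, 30]
33 → extends → [8, 30, 33]
12 → replaces 30 → [8, 12, 33]
21 → replaces 33 → [8, 12, 21]
36 → extends → [8, 12, 21, 36]
8 → already a tail → [8, 12, 21, 36]
19 → replaces 21 → [8, 12, 19, 36]
27 → replaces 36 → [8, 12, 19, 27]
7 → replaces 8 → [7, 12, 19, 27]
18 → replaces 19 → [7, 12, 18, 27]
28 → extends → [7, 12, 18, 27, 28]
14 → replaces 18 → [7, 12, 14, 27, 28]
Longest strictly increasing subsequence has length 5, so deletions = 15 − 5 = 10.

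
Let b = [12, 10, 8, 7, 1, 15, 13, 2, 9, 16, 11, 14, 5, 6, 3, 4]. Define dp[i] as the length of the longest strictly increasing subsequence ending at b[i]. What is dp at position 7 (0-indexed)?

2

dp[i] = 1 + max{dp[j] : j<i, b[j]<b[i]} (or 1 if no such j):
i:      0  1  2  3  4  5  6  7  8  9 10 11 12 13 14 15
b[i]:  12 10  8  7  1 15 13  2  9 16 11 14  5  6  3  4
dp:     1  1  1  1  1  2  2  2  3  4  4  5  3  4  3  4
At index 7 the value is 2.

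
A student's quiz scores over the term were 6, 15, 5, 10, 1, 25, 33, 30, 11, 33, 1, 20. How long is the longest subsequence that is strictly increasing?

5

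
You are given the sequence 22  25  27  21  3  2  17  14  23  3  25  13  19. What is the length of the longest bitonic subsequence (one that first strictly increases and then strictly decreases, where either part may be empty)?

inc[i] = longest strictly increasing subsequence ending at i; dec[i] = longest strictly decreasing subsequence starting at i:
i:      1  2  3  4  5  6  7  8  9 10 11 12 13
a[i]:  22 25 27 21  3  2 17 14 23  3 25 13 19
inc:    1  2  3  1  1  1  2  2  3  2  4  3  4
dec:    5  5  5  4  2  1  3  2  2  1  2  1  1
Best peak at i=3 (value 27): inc=3, dec=5, length 3+5−1 = 7.

7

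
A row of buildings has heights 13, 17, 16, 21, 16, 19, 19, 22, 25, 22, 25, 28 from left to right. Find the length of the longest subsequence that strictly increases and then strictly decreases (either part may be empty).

6

inc[i] = longest strictly increasing subsequence ending at i; dec[i] = longest strictly decreasing subsequence starting at i:
i:      1  2  3  4  5  6  7  8  9 10 11 12
a[i]:  13 17 16 21 16 19 19 22 25 22 25 28
inc:    1  2  2  3  2  3  3  4  5  4  5  6
dec:    1  2  1  2  1  1  1  1  2  1  1  1
Best peak at i=9 (value 25): inc=5, dec=2, length 5+2−1 = 6.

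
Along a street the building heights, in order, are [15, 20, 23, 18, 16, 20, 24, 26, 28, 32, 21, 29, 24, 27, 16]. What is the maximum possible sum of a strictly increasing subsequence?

168

Let S[i] be the best sum of a strictly increasing subsequence ending at i:
i:       1   2   3   4   5   6   7   8   9  10  11  12  13  14  15
a[i]:   15  20  23  18  16  20  24  26  28  32  21  29  24  27  16
S:      15  35  58  33  31  53  82 108 136 168  74 165  98 135  31
Maximum is 168 (e.g. 15 + 20 + 23 + 24 + 26 + 28 + 32).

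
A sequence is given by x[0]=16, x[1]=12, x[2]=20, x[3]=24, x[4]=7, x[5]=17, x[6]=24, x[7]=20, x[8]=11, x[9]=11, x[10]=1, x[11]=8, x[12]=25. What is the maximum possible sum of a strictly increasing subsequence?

85

Let S[i] be the best sum of a strictly increasing subsequence ending at i:
i:      0  1  2  3  4  5  6  7  8  9 10 11 12
x[i]:  16 12 20 24  7 17 24 20 11 11  1  8 25
S:     16 12 36 60  7 33 60 53 18 18  1 15 85
Maximum is 85 (e.g. 16 + 20 + 24 + 25).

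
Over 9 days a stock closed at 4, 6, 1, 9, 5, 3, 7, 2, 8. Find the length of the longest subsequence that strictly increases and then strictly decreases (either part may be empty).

inc[i] = longest strictly increasing subsequence ending at i; dec[i] = longest strictly decreasing subsequence starting at i:
i:     1 2 3 4 5 6 7 8 9
a[i]:  4 6 1 9 5 3 7 2 8
inc:   1 2 1 3 2 2 3 2 4
dec:   3 4 1 4 3 2 2 1 1
Best peak at i=4 (value 9): inc=3, dec=4, length 3+4−1 = 6.

6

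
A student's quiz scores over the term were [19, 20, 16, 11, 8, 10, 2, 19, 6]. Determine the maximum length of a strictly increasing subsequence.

3

Let dp[i] be the length of the longest such subsequence ending at index i:
i:      1  2  3  4  5  6  7  8  9
a[i]:  19 20 16 11  8 10  2 19  6
dp:     1  2  1  1  1  2  1  3  2
Maximum dp value is 3.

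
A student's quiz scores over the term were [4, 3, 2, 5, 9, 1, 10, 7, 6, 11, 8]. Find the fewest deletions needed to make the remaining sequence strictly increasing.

6

Fewest deletions = n − (longest strictly increasing subsequence).
Patience tails:
4 → extends → [4]
3 → replaces 4 → [3]
2 → replaces 3 → [2]
5 → extends → [2, 5]
9 → extends → [2, 5, 9]
1 → replaces 2 → [1, 5, 9]
10 → extends → [1, 5, 9, 10]
7 → replaces 9 → [1, 5, 7, 10]
6 → replaces 7 → [1, 5, 6, 10]
11 → extends → [1, 5, 6, 10, 11]
8 → replaces 10 → [1, 5, 6, 8, 11]
Longest strictly increasing subsequence has length 5, so deletions = 11 − 5 = 6.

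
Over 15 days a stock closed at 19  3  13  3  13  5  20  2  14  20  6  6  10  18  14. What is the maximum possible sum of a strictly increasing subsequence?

Let S[i] be the best sum of a strictly increasing subsequence ending at i:
i:      1  2  3  4  5  6  7  8  9 10 11 12 13 14 15
a[i]:  19  3 13  3 13  5 20  2 14 20  6  6 10 18 14
S:     19  3 16  3 16  8 39  2 30 50 14 14 24 48 38
Maximum is 50 (e.g. 3 + 13 + 14 + 20).

50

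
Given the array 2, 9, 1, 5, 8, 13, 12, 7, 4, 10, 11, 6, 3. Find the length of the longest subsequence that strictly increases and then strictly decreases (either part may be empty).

inc[i] = longest strictly increasing subsequence ending at i; dec[i] = longest strictly decreasing subsequence starting at i:
i:      1  2  3  4  5  6  7  8  9 10 11 12 13
a[i]:   2  9  1  5  8 13 12  7  4 10 11  6  3
inc:    1  2  1  2  3  4  4  3  2  4  5  3  2
dec:    2  5  1  3  4  5  4  3  2  3  3  2  1
Best peak at i=6 (value 13): inc=4, dec=5, length 4+5−1 = 8.

8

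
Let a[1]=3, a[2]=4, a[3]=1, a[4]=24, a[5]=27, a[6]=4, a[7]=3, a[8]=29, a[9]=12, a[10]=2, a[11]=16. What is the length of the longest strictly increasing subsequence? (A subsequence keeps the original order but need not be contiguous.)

5

Track the smallest tail for each achievable length (strict):
3 → extends → [3]
4 → extends → [3, 4]
1 → replaces 3 → [1, 4]
24 → extends → [1, 4, 24]
27 → extends → [1, 4, 24, 27]
4 → already a tail → [1, 4, 24, 27]
3 → replaces 4 → [1, 3, 24, 27]
29 → extends → [1, 3, 24, 27, 29]
12 → replaces 24 → [1, 3, 12, 27, 29]
2 → replaces 3 → [1, 2, 12, 27, 29]
16 → replaces 27 → [1, 2, 12, 16, 29]
Five tails, so the longest strictly increasing subsequence has length 5 (e.g. 3, 4, 24, 27, 29).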